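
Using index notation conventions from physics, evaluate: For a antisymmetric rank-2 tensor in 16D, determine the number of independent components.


A antisymmetric rank-2 tensor in d dimensions has d(d-1)/2 independent components.
d = 16
d(d-1)/2 = 16 * 15 / 2 = 240 / 2 = 120

120


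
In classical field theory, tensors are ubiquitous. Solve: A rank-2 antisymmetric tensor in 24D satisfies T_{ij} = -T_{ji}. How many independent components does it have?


An antisymmetric rank-2 tensor satisfies A_{ij} = -A_{ji}, so diagonal entries are zero.
The independent components are the upper-triangular entries: C(n, 2) = n(n-1)/2.
n = 24
C(24, 2) = 24 * 23 / 2 = 552 / 2 = 276

276


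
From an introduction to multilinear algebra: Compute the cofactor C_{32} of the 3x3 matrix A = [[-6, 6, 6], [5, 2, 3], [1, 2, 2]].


To find cofactor C_{32}, delete row 3 and column 2.
The resulting 2x2 submatrix is: [[-6, 6], [5, 3]]
Minor M_{32} = -6*3 - 6*5
  = -18 - 30 = -48
Sign = (-1)^(3+2) = (-1)^5 = -1
Cofactor C_{32} = -1 * -48 = 48

48


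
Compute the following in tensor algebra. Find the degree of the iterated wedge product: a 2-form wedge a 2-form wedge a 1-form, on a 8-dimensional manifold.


The degree of a wedge product is the sum of the degrees of the individual forms.
Degrees: 2, 2, 1
Total degree = 2 + 2 + 1 = 5

5


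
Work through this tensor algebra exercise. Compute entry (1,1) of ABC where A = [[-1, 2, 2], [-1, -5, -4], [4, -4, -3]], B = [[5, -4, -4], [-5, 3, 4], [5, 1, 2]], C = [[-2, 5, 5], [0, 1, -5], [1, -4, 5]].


(ABC)_{11} = sum_m (AB)_{1m} C_{m1}. First compute row 1 of AB.
(AB)_{11} = -1*5 + 2*-5 + 2*5 = -5
(AB)_{12} = -1*-4 + 2*3 + 2*1 = 12
(AB)_{13} = -1*-4 + 2*4 + 2*2 = 16
Now contract with column 1 of C:
(AB)_{11} * C_{11} = -5 * -2 = 10
(AB)_{12} * C_{21} = 12 * 0 = 0
(AB)_{13} * C_{31} = 16 * 1 = 16
(ABC)_{11} = 10 + 0 + 16 = 26

26


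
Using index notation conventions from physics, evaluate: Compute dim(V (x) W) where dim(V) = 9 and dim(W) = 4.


The dimension of a tensor product is the product of dimensions.
dim(V) = 9, dim(W) = 4
dim(V (x) W) = 9 * 4 = 36

36


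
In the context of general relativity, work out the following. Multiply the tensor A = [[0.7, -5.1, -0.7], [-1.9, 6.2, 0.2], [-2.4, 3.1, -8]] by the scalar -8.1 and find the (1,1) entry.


Scalar multiplication: (cA)_{ij} = c * A_{ij}.
c = -8.1
A_{11} = 0.7
(cA)_{11} = -8.1 * 0.7 = -5.67

-5.67


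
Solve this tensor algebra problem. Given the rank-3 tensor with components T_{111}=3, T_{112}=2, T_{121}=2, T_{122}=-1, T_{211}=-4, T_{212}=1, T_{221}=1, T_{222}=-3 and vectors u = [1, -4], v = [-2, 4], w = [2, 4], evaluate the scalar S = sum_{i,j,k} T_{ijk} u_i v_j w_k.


S = sum over i,j,k of T_{ijk} u_i v_j w_k. Expanding all 8 terms:
T_{111}*u_1*v_1*w_1 = 3*1*-2*2 = -12  (running total: -12)
T_{112}*u_1*v_1*w_2 = 2*1*-2*4 = -16  (running total: -28)
T_{121}*u_1*v_2*w_1 = 2*1*4*2 = 16  (running total: -12)
T_{122}*u_1*v_2*w_2 = -1*1*4*4 = -16  (running total: -28)
T_{211}*u_2*v_1*w_1 = -4*-4*-2*2 = -64  (running total: -92)
T_{212}*u_2*v_1*w_2 = 1*-4*-2*4 = 32  (running total: -60)
T_{221}*u_2*v_2*w_1 = 1*-4*4*2 = -32  (running total: -92)
T_{222}*u_2*v_2*w_2 = -3*-4*4*4 = 192  (running total: 100)
S = 100

100


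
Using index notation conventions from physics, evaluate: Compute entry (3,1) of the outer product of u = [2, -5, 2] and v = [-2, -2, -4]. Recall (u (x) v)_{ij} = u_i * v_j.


The outer product entry T_{ij} = u_i * v_j.
We need i=3, j=1.
u_3 = 2, v_1 = -2
T_{3,1} = 2 * -2 = -4

-4


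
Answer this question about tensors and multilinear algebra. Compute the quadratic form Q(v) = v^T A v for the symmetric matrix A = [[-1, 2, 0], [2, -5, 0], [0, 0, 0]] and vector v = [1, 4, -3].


First compute Av:
(Av)_1 = -1*1 + 2*4 + 0*-3 = 7
(Av)_2 = 2*1 + -5*4 + 0*-3 = -18
(Av)_3 = 0*1 + 0*4 + 0*-3 = 0
Av = [7, -18, 0]
Then v^T (Av) = 1*7 + 4*-18 + -3*0
= 7 + -72 + 0 = -65

-65


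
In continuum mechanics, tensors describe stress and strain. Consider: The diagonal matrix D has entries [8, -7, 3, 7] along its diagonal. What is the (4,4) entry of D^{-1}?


For a diagonal matrix, the inverse has entries (D^{-1})_{ii} = 1/d_{ii}.
The diagonal entries are: d_{11} = 8, d_{22} = -7, d_{33} = 3, d_{44} = 7
We need (D^{-1})_{44} = 1/d_{44} = 1/7 = 1/7

1/7


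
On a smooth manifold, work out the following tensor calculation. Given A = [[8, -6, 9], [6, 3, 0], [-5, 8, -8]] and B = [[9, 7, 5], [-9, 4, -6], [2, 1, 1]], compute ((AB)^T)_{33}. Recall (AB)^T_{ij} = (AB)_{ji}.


(AB)^T_{ij} = (AB)_{ji} = sum_k A_{jk} B_{ki}.
For i=3, j=3 we need (AB)_{33}:
A_{31} * B_{13} = -5 * 5 = -25
A_{32} * B_{23} = 8 * -6 = -48
A_{33} * B_{33} = -8 * 1 = -8
Sum = -25 + -48 + -8 = -81

-81


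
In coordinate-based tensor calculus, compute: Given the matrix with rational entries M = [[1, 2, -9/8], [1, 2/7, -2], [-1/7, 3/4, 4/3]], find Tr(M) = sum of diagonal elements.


The trace is the sum of diagonal entries.
Diagonal: M[1,1] = 1, M[2,2] = 2/7, M[3,3] = 4/3
Tr(M) = 1 + 2/7 + 4/3
Computing step by step:
After adding M[1,1]: 1
After adding M[2,2]: 9/7
After adding M[3,3]: 55/21
Tr(M) = 55/21

55/21


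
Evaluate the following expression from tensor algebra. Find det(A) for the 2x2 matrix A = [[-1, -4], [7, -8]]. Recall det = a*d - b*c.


For a 2x2 matrix [[a, b], [c, d]], det = a*d - b*c.
a = -1, b = -4, c = 7, d = -8
a*d = -1 * -8 = 8
b*c = -4 * 7 = -28
det = 8 - -28 = 36

36


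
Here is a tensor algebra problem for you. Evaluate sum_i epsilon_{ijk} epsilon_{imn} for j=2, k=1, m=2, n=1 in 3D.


Using the identity: epsilon_{ijk} epsilon_{imn} = delta_{jm} delta_{kn} - delta_{jn} delta_{km}.
delta_{22} = 1
delta_{11} = 1
delta_{21} = 0
delta_{12} = 0
Result = 1 * 1 - 0 * 0 = 1 - 0 = 1

1


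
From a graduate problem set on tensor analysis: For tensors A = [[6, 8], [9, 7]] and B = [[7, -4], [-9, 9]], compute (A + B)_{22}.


Tensor addition is component-wise: (A + B)_{ij} = A_{ij} + B_{ij}.
A_{22} = 7
B_{22} = 9
(A + B)_{22} = 7 + 9 = 16

16


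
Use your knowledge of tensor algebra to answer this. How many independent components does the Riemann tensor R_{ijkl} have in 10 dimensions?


The Riemann tensor in d dimensions has d^2(d^2 - 1)/12 independent components.
d = 10, so d^2 = 100
d^2 - 1 = 99
d^2(d^2 - 1) = 100 * 99 = 9900
Divide by 12: 9900 / 12 = 825

825


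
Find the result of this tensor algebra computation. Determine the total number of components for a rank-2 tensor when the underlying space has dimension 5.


The number of components of a rank-r tensor in d dimensions is d^r.
Here d = 5 and r = 2.
5^2 = 25

25


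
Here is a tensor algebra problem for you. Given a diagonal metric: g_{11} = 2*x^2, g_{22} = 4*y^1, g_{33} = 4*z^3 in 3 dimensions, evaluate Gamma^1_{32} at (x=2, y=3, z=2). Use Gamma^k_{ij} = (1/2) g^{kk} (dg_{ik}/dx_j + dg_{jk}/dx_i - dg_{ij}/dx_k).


For a diagonal metric, Gamma^k_{ij} = (1/2) g^{kk} (dg_{ik}/dx_j + dg_{jk}/dx_i - dg_{ij}/dx_k).
The metric is diagonal, so g_{ab} = 0 for a != b.
At the given point: g_{11} = 8, g_{22} = 12, g_{33} = 32
g^{11} = 1/8
dg_{31}/dx_2 = 0 (off-diagonal)
dg_{21}/dx_3 = 0 (off-diagonal)
dg_{32}/dx_1 = 0 (off-diagonal)
Numerator = 0 + 0 - 0 = 0
Gamma^1_{32} = 0 / (2 * 8) = 0

0


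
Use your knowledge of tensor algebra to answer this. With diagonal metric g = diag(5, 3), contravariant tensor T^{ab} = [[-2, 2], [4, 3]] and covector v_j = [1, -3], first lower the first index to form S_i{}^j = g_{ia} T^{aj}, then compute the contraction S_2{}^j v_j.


Step 1: lower the first index. For a diagonal metric, g_{ia} T^{aj} = g_{ii} T^{ij} (no sum on i).
g_{22} = 3
S_2{}^1 = 3 * T^{21} = 3 * 4 = 12
S_2{}^2 = 3 * T^{22} = 3 * 3 = 9
Step 2: contract S_2{}^j with v_j.
S_2{}^1 * v_1 = 12 * 1 = 12
S_2{}^2 * v_2 = 9 * -3 = -27
Result = 12 + -27 = -15

-15


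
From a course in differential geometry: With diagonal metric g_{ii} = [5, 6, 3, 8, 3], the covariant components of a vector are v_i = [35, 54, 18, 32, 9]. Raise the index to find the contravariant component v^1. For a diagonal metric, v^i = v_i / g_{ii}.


To raise an index with a diagonal metric: v^i = v_i / g_{ii}.
For index 1: v_1 = 35, g_{11} = 5
v^1 = 35 / 5 = 7

7


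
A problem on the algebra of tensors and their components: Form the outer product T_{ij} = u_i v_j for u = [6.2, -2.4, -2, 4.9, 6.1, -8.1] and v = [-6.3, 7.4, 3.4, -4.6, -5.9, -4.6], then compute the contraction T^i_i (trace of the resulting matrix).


The outer product gives T_{ij} = u_i v_j.
The trace (contraction) is Tr(T) = sum_i T_{ii} = sum_i u_i v_i.
Diagonal entries:
T_{11} = u_1 * v_1 = 6.2 * -6.3 = -39.06
T_{22} = u_2 * v_2 = -2.4 * 7.4 = -17.76
T_{33} = u_3 * v_3 = -2 * 3.4 = -6.8
T_{44} = u_4 * v_4 = 4.9 * -4.6 = -22.54
T_{55} = u_5 * v_5 = 6.1 * -5.9 = -35.99
T_{66} = u_6 * v_6 = -8.1 * -4.6 = 37.26
Tr(T) = -39.06 + -17.76 + -6.8 + -22.54 + -35.99 + 37.26 = -84.89

-84.89


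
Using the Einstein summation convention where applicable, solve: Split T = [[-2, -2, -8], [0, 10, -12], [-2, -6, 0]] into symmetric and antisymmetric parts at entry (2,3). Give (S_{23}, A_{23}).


T_{23} = -12
T_{32} = -6
S_{23} = (-12 + -6)/2 = -18/2 = -9
A_{23} = (-12 - -6)/2 = -6/2 = -3
Check: S + A = -9 + -3 = -12 = T_{23}.

(-9, -3)


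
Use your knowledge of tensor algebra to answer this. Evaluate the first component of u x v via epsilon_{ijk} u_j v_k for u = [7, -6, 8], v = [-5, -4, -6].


(u x v)_1 = sum_{j,k} epsilon_{1jk} u_j v_k. Only permutations of (1,2,3) contribute; the two non-zero terms are:
eps_{123} u_2 v_3 = 1 * -6 * -6 = 36
eps_{132} u_3 v_2 = -1 * 8 * -4 = 32
(u x v)_1 = 68

68


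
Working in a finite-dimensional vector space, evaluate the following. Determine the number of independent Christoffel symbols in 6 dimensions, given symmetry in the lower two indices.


Christoffel symbols Gamma^k_{ij} are symmetric in i,j, so there are d * d(d+1)/2 independent symbols.
d = 6
d(d+1)/2 = 6 * 7 / 2 = 21
Total = 6 * 21 = 126

126


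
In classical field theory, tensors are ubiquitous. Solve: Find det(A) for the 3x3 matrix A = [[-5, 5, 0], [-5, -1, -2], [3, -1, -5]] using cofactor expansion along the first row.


Expanding along the first row, det(A) = a11*M_11 - a12*M_12 + a13*M_13, where M_1j is the (1,j) minor.
Minor M_11 = -1*-5 - -2*-1 = 3
Minor M_12 = -5*-5 - -2*3 = 31
Minor M_13 = -5*-1 - -1*3 = 8
det = -5*(3) - 5*(31) + 0*(8)
    = -15 - 155 + 0
    = -170

-170


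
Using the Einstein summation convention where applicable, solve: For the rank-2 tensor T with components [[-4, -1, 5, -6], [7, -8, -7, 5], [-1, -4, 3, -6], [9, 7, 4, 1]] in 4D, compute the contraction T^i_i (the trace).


The contraction (trace) of a rank-2 tensor is the sum of its diagonal elements.
Diagonal entries: A[1,1] = -4, A[2,2] = -8, A[3,3] = 3, A[4,4] = 1
Tr(A) = -4 + -8 + 3 + 1 = -8

-8


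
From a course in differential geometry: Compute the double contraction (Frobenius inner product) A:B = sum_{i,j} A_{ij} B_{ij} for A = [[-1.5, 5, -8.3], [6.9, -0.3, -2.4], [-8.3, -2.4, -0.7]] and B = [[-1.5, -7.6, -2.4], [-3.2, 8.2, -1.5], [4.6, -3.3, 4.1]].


A:B = sum over all i,j of A_{ij} * B_{ij}.
Row 1: -1.5*-1.5=2.25, 5*-7.6=-38, -8.3*-2.4=19.92 => row sum = -15.83
Row 2: 6.9*-3.2=-22.08, -0.3*8.2=-2.46, -2.4*-1.5=3.6 => row sum = -20.94
Row 3: -8.3*4.6=-38.18, -2.4*-3.3=7.92, -0.7*4.1=-2.87 => row sum = -33.13
Total = -15.83 + -20.94 + -33.13 = -69.9

-69.9


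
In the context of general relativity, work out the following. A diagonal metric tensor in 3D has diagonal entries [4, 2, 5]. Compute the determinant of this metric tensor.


For a diagonal metric, the determinant is the product of diagonal entries.
Diagonal entries: 4, 2, 5
det(g) = 4 * 2 * 5 = 40

40


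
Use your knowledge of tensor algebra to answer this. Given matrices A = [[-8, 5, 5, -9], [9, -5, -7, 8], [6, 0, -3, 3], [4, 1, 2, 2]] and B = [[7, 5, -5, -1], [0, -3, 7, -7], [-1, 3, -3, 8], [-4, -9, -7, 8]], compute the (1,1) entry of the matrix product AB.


(AB)_{ij} = sum_k A_{ik} B_{kj}.
For i=1, j=1:
A_{11} * B_{11} = -8 * 7 = -56
A_{12} * B_{21} = 5 * 0 = 0
A_{13} * B_{31} = 5 * -1 = -5
A_{14} * B_{41} = -9 * -4 = 36
Sum = -56 + 0 + -5 + 36 = -25

-25


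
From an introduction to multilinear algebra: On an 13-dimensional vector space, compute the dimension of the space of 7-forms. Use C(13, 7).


The dimension of the space of p-forms on an n-dimensional space is C(n, p).
n = 13, p = 7
C(13, 7) = 13! / (7! * 6!) = 1716

1716


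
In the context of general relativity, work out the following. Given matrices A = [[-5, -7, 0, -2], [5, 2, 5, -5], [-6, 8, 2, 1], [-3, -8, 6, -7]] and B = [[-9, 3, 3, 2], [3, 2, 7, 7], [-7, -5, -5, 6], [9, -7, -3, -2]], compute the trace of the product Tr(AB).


Tr(AB) = sum_i (AB)_{ii} where (AB)_{ii} = sum_k A_{ik} B_{ki}.
(AB)_{11} = -5*-9 + -7*3 + 0*-7 + -2*9 = 6
(AB)_{22} = 5*3 + 2*2 + 5*-5 + -5*-7 = 29
(AB)_{33} = -6*3 + 8*7 + 2*-5 + 1*-3 = 25
(AB)_{44} = -3*2 + -8*7 + 6*6 + -7*-2 = -12
Tr(AB) = 6 + 29 + 25 + -12 = 48

48


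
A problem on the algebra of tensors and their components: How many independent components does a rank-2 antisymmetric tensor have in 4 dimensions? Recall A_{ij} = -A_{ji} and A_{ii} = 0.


An antisymmetric rank-2 tensor satisfies A_{ij} = -A_{ji}, so diagonal entries are zero.
The independent components are the upper-triangular entries: C(n, 2) = n(n-1)/2.
n = 4
C(4, 2) = 4 * 3 / 2 = 12 / 2 = 6

6


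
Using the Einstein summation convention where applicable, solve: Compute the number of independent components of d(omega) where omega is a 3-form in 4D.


The exterior derivative of a p-form is a (p+1)-form.
Its number of independent components is C(n, p+1).
n = 4, p+1 = 4
C(4, 4) = 1

1


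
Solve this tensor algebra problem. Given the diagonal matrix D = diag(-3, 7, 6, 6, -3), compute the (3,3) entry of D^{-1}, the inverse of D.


For a diagonal matrix, the inverse has entries (D^{-1})_{ii} = 1/d_{ii}.
The diagonal entries are: d_{11} = -3, d_{22} = 7, d_{33} = 6, d_{44} = 6, d_{55} = -3
We need (D^{-1})_{33} = 1/d_{33} = 1/6 = 1/6

1/6


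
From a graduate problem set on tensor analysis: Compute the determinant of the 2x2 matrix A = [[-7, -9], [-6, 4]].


For a 2x2 matrix [[a, b], [c, d]], det = a*d - b*c.
a = -7, b = -9, c = -6, d = 4
a*d = -7 * 4 = -28
b*c = -9 * -6 = 54
det = -28 - 54 = -82

-82


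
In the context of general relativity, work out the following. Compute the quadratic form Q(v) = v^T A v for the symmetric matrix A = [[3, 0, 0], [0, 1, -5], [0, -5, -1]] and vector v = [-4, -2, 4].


First compute Av:
(Av)_1 = 3*-4 + 0*-2 + 0*4 = -12
(Av)_2 = 0*-4 + 1*-2 + -5*4 = -22
(Av)_3 = 0*-4 + -5*-2 + -1*4 = 6
Av = [-12, -22, 6]
Then v^T (Av) = -4*-12 + -2*-22 + 4*6
= 48 + 44 + 24 = 116

116


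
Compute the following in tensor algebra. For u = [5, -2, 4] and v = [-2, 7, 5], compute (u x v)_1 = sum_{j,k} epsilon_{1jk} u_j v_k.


(u x v)_1 = sum_{j,k} epsilon_{1jk} u_j v_k. Only permutations of (1,2,3) contribute; the two non-zero terms are:
eps_{123} u_2 v_3 = 1 * -2 * 5 = -10
eps_{132} u_3 v_2 = -1 * 4 * 7 = -28
(u x v)_1 = -38

-38


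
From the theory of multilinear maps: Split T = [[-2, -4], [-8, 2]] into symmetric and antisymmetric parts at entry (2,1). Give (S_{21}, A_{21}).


T_{21} = -8
T_{12} = -4
S_{21} = (-8 + -4)/2 = -12/2 = -6
A_{21} = (-8 - -4)/2 = -4/2 = -2
Check: S + A = -6 + -2 = -8 = T_{21}.

(-6, -2)


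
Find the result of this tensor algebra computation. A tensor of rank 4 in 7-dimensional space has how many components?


The number of components of a rank-r tensor in d dimensions is d^r.
Here d = 7 and r = 4.
7^4 = 2401

2401


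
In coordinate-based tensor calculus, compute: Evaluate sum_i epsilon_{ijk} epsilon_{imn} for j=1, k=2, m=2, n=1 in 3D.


Using the identity: epsilon_{ijk} epsilon_{imn} = delta_{jm} delta_{kn} - delta_{jn} delta_{km}.
delta_{12} = 0
delta_{21} = 0
delta_{11} = 1
delta_{22} = 1
Result = 0 * 0 - 1 * 1 = 0 - 1 = -1

-1


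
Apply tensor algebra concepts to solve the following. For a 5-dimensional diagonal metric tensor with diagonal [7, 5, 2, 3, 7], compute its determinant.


For a diagonal metric, the determinant is the product of diagonal entries.
Diagonal entries: 7, 5, 2, 3, 7
det(g) = 7 * 5 * 2 * 3 * 7 = 1470

1470


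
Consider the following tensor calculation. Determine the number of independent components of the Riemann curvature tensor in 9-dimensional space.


The Riemann tensor in d dimensions has d^2(d^2 - 1)/12 independent components.
d = 9, so d^2 = 81
d^2 - 1 = 80
d^2(d^2 - 1) = 81 * 80 = 6480
Divide by 12: 6480 / 12 = 540

540


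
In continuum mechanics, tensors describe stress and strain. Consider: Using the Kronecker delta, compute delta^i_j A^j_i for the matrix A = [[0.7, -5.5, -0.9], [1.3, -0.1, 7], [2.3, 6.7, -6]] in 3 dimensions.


The contraction (trace) of a rank-2 tensor is the sum of its diagonal elements.
Diagonal entries: A[1,1] = 0.7, A[2,2] = -0.1, A[3,3] = -6
Tr(A) = 0.7 + -0.1 + -6 = -5.4

-5.4


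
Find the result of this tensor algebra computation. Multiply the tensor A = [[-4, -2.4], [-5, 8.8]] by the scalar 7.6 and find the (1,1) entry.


Scalar multiplication: (cA)_{ij} = c * A_{ij}.
c = 7.6
A_{11} = -4
(cA)_{11} = 7.6 * -4 = -30.4

-30.4


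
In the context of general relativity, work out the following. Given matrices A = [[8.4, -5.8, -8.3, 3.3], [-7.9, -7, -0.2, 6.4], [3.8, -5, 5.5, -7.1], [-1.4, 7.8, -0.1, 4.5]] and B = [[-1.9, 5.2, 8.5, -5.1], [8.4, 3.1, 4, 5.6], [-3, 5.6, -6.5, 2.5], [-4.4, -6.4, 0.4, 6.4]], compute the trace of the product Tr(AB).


Tr(AB) = sum_i (AB)_{ii} where (AB)_{ii} = sum_k A_{ik} B_{ki}.
(AB)_{11} = 8.4*-1.9 + -5.8*8.4 + -8.3*-3 + 3.3*-4.4 = -54.3
(AB)_{22} = -7.9*5.2 + -7*3.1 + -0.2*5.6 + 6.4*-6.4 = -104.86
(AB)_{33} = 3.8*8.5 + -5*4 + 5.5*-6.5 + -7.1*0.4 = -26.29
(AB)_{44} = -1.4*-5.1 + 7.8*5.6 + -0.1*2.5 + 4.5*6.4 = 79.37
Tr(AB) = -54.3 + -104.86 + -26.29 + 79.37 = -106.08

-106.08


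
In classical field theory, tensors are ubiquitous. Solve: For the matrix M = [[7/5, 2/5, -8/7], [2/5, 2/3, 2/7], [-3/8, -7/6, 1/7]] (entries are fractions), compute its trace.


The trace is the sum of diagonal entries.
Diagonal: M[1,1] = 7/5, M[2,2] = 2/3, M[3,3] = 1/7
Tr(M) = 7/5 + 2/3 + 1/7
Computing step by step:
After adding M[1,1]: 7/5
After adding M[2,2]: 31/15
After adding M[3,3]: 232/105
Tr(M) = 232/105

232/105


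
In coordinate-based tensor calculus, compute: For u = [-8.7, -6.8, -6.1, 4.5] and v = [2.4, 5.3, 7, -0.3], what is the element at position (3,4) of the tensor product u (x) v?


The outer product entry T_{ij} = u_i * v_j.
We need i=3, j=4.
u_3 = -6.1, v_4 = -0.3
T_{3,4} = -6.1 * -0.3 = 1.83

1.83


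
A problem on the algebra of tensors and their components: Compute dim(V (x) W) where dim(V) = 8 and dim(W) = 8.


The dimension of a tensor product is the product of dimensions.
dim(V) = 8, dim(W) = 8
dim(V (x) W) = 8 * 8 = 64

64


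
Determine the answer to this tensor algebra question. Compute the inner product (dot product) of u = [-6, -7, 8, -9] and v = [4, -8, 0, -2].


The inner product u . v = sum of u_i * v_i.
Term-by-term: -6 * 4, -7 * -8, 8 * 0, -9 * -2
Products: -24, 56, 0, 18
Sum = -24 + 56 + 0 + 18 = 50

50


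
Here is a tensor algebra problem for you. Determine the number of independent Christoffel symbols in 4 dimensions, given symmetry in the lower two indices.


Christoffel symbols Gamma^k_{ij} are symmetric in i,j, so there are d * d(d+1)/2 independent symbols.
d = 4
d(d+1)/2 = 4 * 5 / 2 = 10
Total = 4 * 10 = 40

40


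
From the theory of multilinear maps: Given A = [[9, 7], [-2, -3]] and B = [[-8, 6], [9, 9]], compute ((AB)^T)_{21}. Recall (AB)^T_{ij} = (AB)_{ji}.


(AB)^T_{ij} = (AB)_{ji} = sum_k A_{jk} B_{ki}.
For i=2, j=1 we need (AB)_{12}:
A_{11} * B_{12} = 9 * 6 = 54
A_{12} * B_{22} = 7 * 9 = 63
Sum = 54 + 63 = 117

117


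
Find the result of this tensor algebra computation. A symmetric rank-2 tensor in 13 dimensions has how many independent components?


A symmetric rank-2 tensor in d dimensions has d(d+1)/2 independent components.
d = 13
d(d+1)/2 = 13 * 14 / 2 = 182 / 2 = 91

91


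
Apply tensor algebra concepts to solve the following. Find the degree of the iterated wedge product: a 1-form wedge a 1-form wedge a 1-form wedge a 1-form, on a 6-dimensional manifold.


The degree of a wedge product is the sum of the degrees of the individual forms.
Degrees: 1, 1, 1, 1
Total degree = 1 + 1 + 1 + 1 = 4

4


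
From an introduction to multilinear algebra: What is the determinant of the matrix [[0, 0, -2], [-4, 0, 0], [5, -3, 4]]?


Expanding along the first row, det(A) = a11*M_11 - a12*M_12 + a13*M_13, where M_1j is the (1,j) minor.
Minor M_11 = 0*4 - 0*-3 = 0
Minor M_12 = -4*4 - 0*5 = -16
Minor M_13 = -4*-3 - 0*5 = 12
det = 0*(0) - 0*(-16) + -2*(12)
    = 0 - 0 + -24
    = -24

-24


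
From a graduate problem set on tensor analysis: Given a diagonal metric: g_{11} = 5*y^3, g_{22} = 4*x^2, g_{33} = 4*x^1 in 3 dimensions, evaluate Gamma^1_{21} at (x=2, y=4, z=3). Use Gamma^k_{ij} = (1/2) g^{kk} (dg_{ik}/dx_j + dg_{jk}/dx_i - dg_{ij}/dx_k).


For a diagonal metric, Gamma^k_{ij} = (1/2) g^{kk} (dg_{ik}/dx_j + dg_{jk}/dx_i - dg_{ij}/dx_k).
The metric is diagonal, so g_{ab} = 0 for a != b.
At the given point: g_{11} = 320, g_{22} = 16, g_{33} = 8
g^{11} = 1/320
dg_{21}/dx_1 = 0 (off-diagonal)
dg_{11}/dx_2 = dg_{11}/dx_2 = 240
dg_{21}/dx_1 = 0 (off-diagonal)
Numerator = 0 + 240 - 0 = 240
Gamma^1_{21} = 240 / (2 * 320) = 3/8

3/8


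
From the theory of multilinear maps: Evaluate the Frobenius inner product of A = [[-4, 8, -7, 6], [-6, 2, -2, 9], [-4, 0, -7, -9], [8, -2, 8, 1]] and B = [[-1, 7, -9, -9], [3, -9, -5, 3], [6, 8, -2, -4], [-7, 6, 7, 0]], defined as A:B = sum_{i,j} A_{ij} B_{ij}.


A:B = sum over all i,j of A_{ij} * B_{ij}.
Row 1: -4*-1=4, 8*7=56, -7*-9=63, 6*-9=-54 => row sum = 69
Row 2: -6*3=-18, 2*-9=-18, -2*-5=10, 9*3=27 => row sum = 1
Row 3: -4*6=-24, 0*8=0, -7*-2=14, -9*-4=36 => row sum = 26
Row 4: 8*-7=-56, -2*6=-12, 8*7=56, 1*0=0 => row sum = -12
Total = 69 + 1 + 26 + -12 = 84

84


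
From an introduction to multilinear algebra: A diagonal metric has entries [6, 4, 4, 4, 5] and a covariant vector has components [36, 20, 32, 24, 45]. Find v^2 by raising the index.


To raise an index with a diagonal metric: v^i = v_i / g_{ii}.
For index 2: v_2 = 20, g_{22} = 4
v^2 = 20 / 4 = 5

5


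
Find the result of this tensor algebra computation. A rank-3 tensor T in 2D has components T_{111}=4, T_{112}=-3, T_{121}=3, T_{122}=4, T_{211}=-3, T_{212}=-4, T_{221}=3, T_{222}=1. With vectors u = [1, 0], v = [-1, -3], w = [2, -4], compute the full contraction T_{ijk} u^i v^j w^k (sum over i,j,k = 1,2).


S = sum over i,j,k of T_{ijk} u_i v_j w_k. Expanding all 8 terms:
T_{111}*u_1*v_1*w_1 = 4*1*-1*2 = -8  (running total: -8)
T_{112}*u_1*v_1*w_2 = -3*1*-1*-4 = -12  (running total: -20)
T_{121}*u_1*v_2*w_1 = 3*1*-3*2 = -18  (running total: -38)
T_{122}*u_1*v_2*w_2 = 4*1*-3*-4 = 48  (running total: 10)
T_{211}*u_2*v_1*w_1 = -3*0*-1*2 = 0  (running total: 10)
T_{212}*u_2*v_1*w_2 = -4*0*-1*-4 = 0  (running total: 10)
T_{221}*u_2*v_2*w_1 = 3*0*-3*2 = 0  (running total: 10)
T_{222}*u_2*v_2*w_2 = 1*0*-3*-4 = 0  (running total: 10)
S = 10

10


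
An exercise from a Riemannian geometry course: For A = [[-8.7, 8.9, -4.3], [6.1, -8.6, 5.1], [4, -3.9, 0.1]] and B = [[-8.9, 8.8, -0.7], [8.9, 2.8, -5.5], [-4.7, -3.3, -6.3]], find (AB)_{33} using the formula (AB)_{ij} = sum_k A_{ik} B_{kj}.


(AB)_{ij} = sum_k A_{ik} B_{kj}.
For i=3, j=3:
A_{31} * B_{13} = 4 * -0.7 = -2.8
A_{32} * B_{23} = -3.9 * -5.5 = 21.45
A_{33} * B_{33} = 0.1 * -6.3 = -0.63
Sum = -2.8 + 21.45 + -0.63 = 18.02

18.02


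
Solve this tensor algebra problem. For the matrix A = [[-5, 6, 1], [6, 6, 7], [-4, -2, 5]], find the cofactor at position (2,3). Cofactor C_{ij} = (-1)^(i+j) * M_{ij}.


To find cofactor C_{23}, delete row 2 and column 3.
The resulting 2x2 submatrix is: [[-5, 6], [-4, -2]]
Minor M_{23} = -5*-2 - 6*-4
  = 10 - -24 = 34
Sign = (-1)^(2+3) = (-1)^5 = -1
Cofactor C_{23} = -1 * 34 = -34

-34


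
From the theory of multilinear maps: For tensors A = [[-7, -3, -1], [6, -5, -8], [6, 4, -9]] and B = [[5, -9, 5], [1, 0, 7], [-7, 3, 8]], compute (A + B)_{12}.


Tensor addition is component-wise: (A + B)_{ij} = A_{ij} + B_{ij}.
A_{12} = -3
B_{12} = -9
(A + B)_{12} = -3 + -9 = -12

-12


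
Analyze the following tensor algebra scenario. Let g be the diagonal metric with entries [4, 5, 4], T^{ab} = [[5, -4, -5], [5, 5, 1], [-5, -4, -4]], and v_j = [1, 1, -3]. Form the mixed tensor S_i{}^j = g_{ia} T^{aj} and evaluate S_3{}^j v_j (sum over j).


Step 1: lower the first index. For a diagonal metric, g_{ia} T^{aj} = g_{ii} T^{ij} (no sum on i).
g_{33} = 4
S_3{}^1 = 4 * T^{31} = 4 * -5 = -20
S_3{}^2 = 4 * T^{32} = 4 * -4 = -16
S_3{}^3 = 4 * T^{33} = 4 * -4 = -16
Step 2: contract S_3{}^j with v_j.
S_3{}^1 * v_1 = -20 * 1 = -20
S_3{}^2 * v_2 = -16 * 1 = -16
S_3{}^3 * v_3 = -16 * -3 = 48
Result = -20 + -16 + 48 = 12

12


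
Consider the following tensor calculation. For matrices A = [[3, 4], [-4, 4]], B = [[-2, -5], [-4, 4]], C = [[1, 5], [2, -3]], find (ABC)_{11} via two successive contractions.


(ABC)_{11} = sum_m (AB)_{1m} C_{m1}. First compute row 1 of AB.
(AB)_{11} = 3*-2 + 4*-4 = -22
(AB)_{12} = 3*-5 + 4*4 = 1
Now contract with column 1 of C:
(AB)_{11} * C_{11} = -22 * 1 = -22
(AB)_{12} * C_{21} = 1 * 2 = 2
(ABC)_{11} = -22 + 2 = -20

-20


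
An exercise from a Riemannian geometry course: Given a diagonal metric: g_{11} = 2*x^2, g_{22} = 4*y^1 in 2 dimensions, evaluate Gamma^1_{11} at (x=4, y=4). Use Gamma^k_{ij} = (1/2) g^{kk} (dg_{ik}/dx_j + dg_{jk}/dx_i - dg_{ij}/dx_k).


For a diagonal metric, Gamma^k_{ij} = (1/2) g^{kk} (dg_{ik}/dx_j + dg_{jk}/dx_i - dg_{ij}/dx_k).
The metric is diagonal, so g_{ab} = 0 for a != b.
At the given point: g_{11} = 32, g_{22} = 16
g^{11} = 1/32
dg_{11}/dx_1 = dg_{11}/dx_1 = 16
dg_{11}/dx_1 = dg_{11}/dx_1 = 16
dg_{11}/dx_1 = dg_{11}/dx_1 = 16
Numerator = 16 + 16 - 16 = 16
Gamma^1_{11} = 16 / (2 * 32) = 1/4

1/4


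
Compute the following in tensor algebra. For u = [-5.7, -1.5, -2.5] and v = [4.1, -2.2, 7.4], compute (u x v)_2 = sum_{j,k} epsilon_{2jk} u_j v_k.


(u x v)_2 = sum_{j,k} epsilon_{2jk} u_j v_k. Only permutations of (1,2,3) contribute; the two non-zero terms are:
eps_{213} u_1 v_3 = -1 * -5.7 * 7.4 = 42.18
eps_{231} u_3 v_1 = 1 * -2.5 * 4.1 = -10.25
(u x v)_2 = 31.93

31.93


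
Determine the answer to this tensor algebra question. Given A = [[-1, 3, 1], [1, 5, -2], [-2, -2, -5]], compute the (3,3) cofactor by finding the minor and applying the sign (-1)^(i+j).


To find cofactor C_{33}, delete row 3 and column 3.
The resulting 2x2 submatrix is: [[-1, 3], [1, 5]]
Minor M_{33} = -1*5 - 3*1
  = -5 - 3 = -8
Sign = (-1)^(3+3) = (-1)^6 = 1
Cofactor C_{33} = 1 * -8 = -8

-8


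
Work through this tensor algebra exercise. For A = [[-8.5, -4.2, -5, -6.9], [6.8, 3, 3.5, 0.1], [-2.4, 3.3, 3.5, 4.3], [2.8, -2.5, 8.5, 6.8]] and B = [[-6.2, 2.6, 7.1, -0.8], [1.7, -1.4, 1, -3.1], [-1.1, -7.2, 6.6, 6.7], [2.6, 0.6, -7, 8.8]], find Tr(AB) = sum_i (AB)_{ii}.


Tr(AB) = sum_i (AB)_{ii} where (AB)_{ii} = sum_k A_{ik} B_{ki}.
(AB)_{11} = -8.5*-6.2 + -4.2*1.7 + -5*-1.1 + -6.9*2.6 = 33.12
(AB)_{22} = 6.8*2.6 + 3*-1.4 + 3.5*-7.2 + 0.1*0.6 = -11.66
(AB)_{33} = -2.4*7.1 + 3.3*1 + 3.5*6.6 + 4.3*-7 = -20.74
(AB)_{44} = 2.8*-0.8 + -2.5*-3.1 + 8.5*6.7 + 6.8*8.8 = 122.3
Tr(AB) = 33.12 + -11.66 + -20.74 + 122.3 = 123.02

123.02


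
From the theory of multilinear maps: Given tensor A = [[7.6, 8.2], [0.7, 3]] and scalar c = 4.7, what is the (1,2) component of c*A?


Scalar multiplication: (cA)_{ij} = c * A_{ij}.
c = 4.7
A_{12} = 8.2
(cA)_{12} = 4.7 * 8.2 = 38.54

38.54


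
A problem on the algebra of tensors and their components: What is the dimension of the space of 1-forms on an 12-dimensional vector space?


The dimension of the space of p-forms on an n-dimensional space is C(n, p).
n = 12, p = 1
C(12, 1) = 12! / (1! * 11!) = 12

12


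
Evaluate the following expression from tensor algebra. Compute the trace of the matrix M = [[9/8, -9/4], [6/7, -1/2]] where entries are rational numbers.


The trace is the sum of diagonal entries.
Diagonal: M[1,1] = 9/8, M[2,2] = -1/2
Tr(M) = 9/8 + -1/2
Computing step by step:
After adding M[1,1]: 9/8
After adding M[2,2]: 5/8
Tr(M) = 5/8

5/8


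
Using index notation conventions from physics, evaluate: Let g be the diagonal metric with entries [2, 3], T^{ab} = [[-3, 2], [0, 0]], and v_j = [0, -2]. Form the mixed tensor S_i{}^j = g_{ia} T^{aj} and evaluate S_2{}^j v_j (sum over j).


Step 1: lower the first index. For a diagonal metric, g_{ia} T^{aj} = g_{ii} T^{ij} (no sum on i).
g_{22} = 3
S_2{}^1 = 3 * T^{21} = 3 * 0 = 0
S_2{}^2 = 3 * T^{22} = 3 * 0 = 0
Step 2: contract S_2{}^j with v_j.
S_2{}^1 * v_1 = 0 * 0 = 0
S_2{}^2 * v_2 = 0 * -2 = 0
Result = 0 + 0 = 0

0


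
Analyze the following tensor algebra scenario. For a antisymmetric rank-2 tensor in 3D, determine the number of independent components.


A antisymmetric rank-2 tensor in d dimensions has d(d-1)/2 independent components.
d = 3
d(d-1)/2 = 3 * 2 / 2 = 6 / 2 = 3

3


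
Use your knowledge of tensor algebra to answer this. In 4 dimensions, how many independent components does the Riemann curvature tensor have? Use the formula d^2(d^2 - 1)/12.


The Riemann tensor in d dimensions has d^2(d^2 - 1)/12 independent components.
d = 4, so d^2 = 16
d^2 - 1 = 15
d^2(d^2 - 1) = 16 * 15 = 240
Divide by 12: 240 / 12 = 20

20


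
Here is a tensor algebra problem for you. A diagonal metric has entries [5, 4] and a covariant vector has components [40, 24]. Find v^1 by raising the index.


To raise an index with a diagonal metric: v^i = v_i / g_{ii}.
For index 1: v_1 = 40, g_{11} = 5
v^1 = 40 / 5 = 8

8


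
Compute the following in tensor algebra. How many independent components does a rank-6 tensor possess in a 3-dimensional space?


The number of components of a rank-r tensor in d dimensions is d^r.
Here d = 3 and r = 6.
3^6 = 729

729


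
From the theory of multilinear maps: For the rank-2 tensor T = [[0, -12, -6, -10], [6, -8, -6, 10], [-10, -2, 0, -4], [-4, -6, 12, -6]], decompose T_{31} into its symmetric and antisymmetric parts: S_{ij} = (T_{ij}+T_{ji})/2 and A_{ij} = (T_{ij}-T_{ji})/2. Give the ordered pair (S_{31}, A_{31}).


T_{31} = -10
T_{13} = -6
S_{31} = (-10 + -6)/2 = -16/2 = -8
A_{31} = (-10 - -6)/2 = -4/2 = -2
Check: S + A = -8 + -2 = -10 = T_{31}.

(-8, -2)


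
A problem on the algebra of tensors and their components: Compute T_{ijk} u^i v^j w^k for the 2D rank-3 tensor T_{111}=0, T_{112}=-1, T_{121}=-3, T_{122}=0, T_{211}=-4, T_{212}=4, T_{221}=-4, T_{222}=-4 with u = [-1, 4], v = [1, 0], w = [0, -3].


S = sum over i,j,k of T_{ijk} u_i v_j w_k. Expanding all 8 terms:
T_{111}*u_1*v_1*w_1 = 0*-1*1*0 = 0  (running total: 0)
T_{112}*u_1*v_1*w_2 = -1*-1*1*-3 = -3  (running total: -3)
T_{121}*u_1*v_2*w_1 = -3*-1*0*0 = 0  (running total: -3)
T_{122}*u_1*v_2*w_2 = 0*-1*0*-3 = 0  (running total: -3)
T_{211}*u_2*v_1*w_1 = -4*4*1*0 = 0  (running total: -3)
T_{212}*u_2*v_1*w_2 = 4*4*1*-3 = -48  (running total: -51)
T_{221}*u_2*v_2*w_1 = -4*4*0*0 = 0  (running total: -51)
T_{222}*u_2*v_2*w_2 = -4*4*0*-3 = 0  (running total: -51)
S = -51

-51


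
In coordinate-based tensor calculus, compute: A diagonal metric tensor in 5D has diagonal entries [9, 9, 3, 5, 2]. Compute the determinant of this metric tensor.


For a diagonal metric, the determinant is the product of diagonal entries.
Diagonal entries: 9, 9, 3, 5, 2
det(g) = 9 * 9 * 3 * 5 * 2 = 2430

2430


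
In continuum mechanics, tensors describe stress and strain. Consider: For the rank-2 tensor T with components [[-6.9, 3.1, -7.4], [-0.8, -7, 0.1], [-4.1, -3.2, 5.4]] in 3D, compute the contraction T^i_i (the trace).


The contraction (trace) of a rank-2 tensor is the sum of its diagonal elements.
Diagonal entries: A[1,1] = -6.9, A[2,2] = -7, A[3,3] = 5.4
Tr(A) = -6.9 + -7 + 5.4 = -8.5

-8.5


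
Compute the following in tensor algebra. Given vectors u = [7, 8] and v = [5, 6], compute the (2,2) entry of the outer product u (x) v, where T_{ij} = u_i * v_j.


The outer product entry T_{ij} = u_i * v_j.
We need i=2, j=2.
u_2 = 8, v_2 = 6
T_{2,2} = 8 * 6 = 48

48


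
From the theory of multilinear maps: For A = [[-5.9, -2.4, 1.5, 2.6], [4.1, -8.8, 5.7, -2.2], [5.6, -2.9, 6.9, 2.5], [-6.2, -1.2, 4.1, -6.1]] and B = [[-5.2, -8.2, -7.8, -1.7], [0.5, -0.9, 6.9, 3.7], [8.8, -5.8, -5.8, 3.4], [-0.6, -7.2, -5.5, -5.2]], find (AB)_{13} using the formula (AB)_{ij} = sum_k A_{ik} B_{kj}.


(AB)_{ij} = sum_k A_{ik} B_{kj}.
For i=1, j=3:
A_{11} * B_{13} = -5.9 * -7.8 = 46.02
A_{12} * B_{23} = -2.4 * 6.9 = -16.56
A_{13} * B_{33} = 1.5 * -5.8 = -8.7
A_{14} * B_{43} = 2.6 * -5.5 = -14.3
Sum = 46.02 + -16.56 + -8.7 + -14.3 = 6.46

6.46


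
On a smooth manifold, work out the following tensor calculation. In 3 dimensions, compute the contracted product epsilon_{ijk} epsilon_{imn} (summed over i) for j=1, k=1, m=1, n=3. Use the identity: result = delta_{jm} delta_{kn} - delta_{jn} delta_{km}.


Using the identity: epsilon_{ijk} epsilon_{imn} = delta_{jm} delta_{kn} - delta_{jn} delta_{km}.
delta_{11} = 1
delta_{13} = 0
delta_{13} = 0
delta_{11} = 1
Result = 1 * 0 - 0 * 1 = 0 - 0 = 0

0


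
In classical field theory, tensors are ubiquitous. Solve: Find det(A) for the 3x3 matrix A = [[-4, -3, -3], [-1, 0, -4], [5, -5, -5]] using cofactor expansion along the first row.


Expanding along the first row, det(A) = a11*M_11 - a12*M_12 + a13*M_13, where M_1j is the (1,j) minor.
Minor M_11 = 0*-5 - -4*-5 = -20
Minor M_12 = -1*-5 - -4*5 = 25
Minor M_13 = -1*-5 - 0*5 = 5
det = -4*(-20) - -3*(25) + -3*(5)
    = 80 - -75 + -15
    = 140

140


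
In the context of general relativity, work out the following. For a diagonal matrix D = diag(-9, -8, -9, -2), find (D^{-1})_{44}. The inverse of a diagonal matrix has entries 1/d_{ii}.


For a diagonal matrix, the inverse has entries (D^{-1})_{ii} = 1/d_{ii}.
The diagonal entries are: d_{11} = -9, d_{22} = -8, d_{33} = -9, d_{44} = -2
We need (D^{-1})_{44} = 1/d_{44} = 1/-2 = -1/2

-1/2


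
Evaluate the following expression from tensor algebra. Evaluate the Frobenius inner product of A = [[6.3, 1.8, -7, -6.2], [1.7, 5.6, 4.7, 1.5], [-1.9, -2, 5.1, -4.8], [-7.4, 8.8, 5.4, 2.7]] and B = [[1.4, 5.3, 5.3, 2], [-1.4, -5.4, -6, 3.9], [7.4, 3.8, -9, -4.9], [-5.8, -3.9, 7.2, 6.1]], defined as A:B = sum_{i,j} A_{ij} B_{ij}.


A:B = sum over all i,j of A_{ij} * B_{ij}.
Row 1: 6.3*1.4=8.82, 1.8*5.3=9.54, -7*5.3=-37.1, -6.2*2=-12.4 => row sum = -31.14
Row 2: 1.7*-1.4=-2.38, 5.6*-5.4=-30.24, 4.7*-6=-28.2, 1.5*3.9=5.85 => row sum = -54.97
Row 3: -1.9*7.4=-14.06, -2*3.8=-7.6, 5.1*-9=-45.9, -4.8*-4.9=23.52 => row sum = -44.04
Row 4: -7.4*-5.8=42.92, 8.8*-3.9=-34.32, 5.4*7.2=38.88, 2.7*6.1=16.47 => row sum = 63.95
Total = -31.14 + -54.97 + -44.04 + 63.95 = -66.2

-66.2


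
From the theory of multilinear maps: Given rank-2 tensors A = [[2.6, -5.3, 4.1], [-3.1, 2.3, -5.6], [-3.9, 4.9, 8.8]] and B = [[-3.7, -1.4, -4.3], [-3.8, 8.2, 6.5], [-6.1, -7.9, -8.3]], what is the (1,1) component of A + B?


Tensor addition is component-wise: (A + B)_{ij} = A_{ij} + B_{ij}.
A_{11} = 2.6
B_{11} = -3.7
(A + B)_{11} = 2.6 + -3.7 = -1.1

-1.1


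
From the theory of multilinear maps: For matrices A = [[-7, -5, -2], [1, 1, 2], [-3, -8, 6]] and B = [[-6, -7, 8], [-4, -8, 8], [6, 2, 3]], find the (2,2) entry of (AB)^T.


(AB)^T_{ij} = (AB)_{ji} = sum_k A_{jk} B_{ki}.
For i=2, j=2 we need (AB)_{22}:
A_{21} * B_{12} = 1 * -7 = -7
A_{22} * B_{22} = 1 * -8 = -8
A_{23} * B_{32} = 2 * 2 = 4
Sum = -7 + -8 + 4 = -11

-11


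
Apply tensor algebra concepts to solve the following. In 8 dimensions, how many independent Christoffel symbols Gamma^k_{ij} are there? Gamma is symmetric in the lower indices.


Christoffel symbols Gamma^k_{ij} are symmetric in i,j, so there are d * d(d+1)/2 independent symbols.
d = 8
d(d+1)/2 = 8 * 9 / 2 = 36
Total = 8 * 36 = 288

288


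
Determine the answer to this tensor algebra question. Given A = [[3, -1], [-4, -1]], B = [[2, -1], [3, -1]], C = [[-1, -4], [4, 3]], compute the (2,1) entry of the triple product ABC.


(ABC)_{21} = sum_m (AB)_{2m} C_{m1}. First compute row 2 of AB.
(AB)_{21} = -4*2 + -1*3 = -11
(AB)_{22} = -4*-1 + -1*-1 = 5
Now contract with column 1 of C:
(AB)_{21} * C_{11} = -11 * -1 = 11
(AB)_{22} * C_{21} = 5 * 4 = 20
(ABC)_{21} = 11 + 20 = 31

31


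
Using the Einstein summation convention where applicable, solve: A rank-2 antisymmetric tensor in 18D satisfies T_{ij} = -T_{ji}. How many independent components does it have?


An antisymmetric rank-2 tensor satisfies A_{ij} = -A_{ji}, so diagonal entries are zero.
The independent components are the upper-triangular entries: C(n, 2) = n(n-1)/2.
n = 18
C(18, 2) = 18 * 17 / 2 = 306 / 2 = 153

153


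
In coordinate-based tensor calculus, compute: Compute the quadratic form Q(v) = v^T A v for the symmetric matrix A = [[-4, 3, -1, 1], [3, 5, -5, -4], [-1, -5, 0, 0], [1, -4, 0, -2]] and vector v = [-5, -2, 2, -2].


First compute Av:
(Av)_1 = -4*-5 + 3*-2 + -1*2 + 1*-2 = 10
(Av)_2 = 3*-5 + 5*-2 + -5*2 + -4*-2 = -27
(Av)_3 = -1*-5 + -5*-2 + 0*2 + 0*-2 = 15
(Av)_4 = 1*-5 + -4*-2 + 0*2 + -2*-2 = 7
Av = [10, -27, 15, 7]
Then v^T (Av) = -5*10 + -2*-27 + 2*15 + -2*7
= -50 + 54 + 30 + -14 = 20

20


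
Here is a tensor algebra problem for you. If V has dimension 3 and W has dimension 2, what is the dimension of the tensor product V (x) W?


The dimension of a tensor product is the product of dimensions.
dim(V) = 3, dim(W) = 2
dim(V (x) W) = 3 * 2 = 6

6


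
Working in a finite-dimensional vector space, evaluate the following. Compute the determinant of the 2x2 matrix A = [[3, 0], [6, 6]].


For a 2x2 matrix [[a, b], [c, d]], det = a*d - b*c.
a = 3, b = 0, c = 6, d = 6
a*d = 3 * 6 = 18
b*c = 0 * 6 = 0
det = 18 - 0 = 18

18


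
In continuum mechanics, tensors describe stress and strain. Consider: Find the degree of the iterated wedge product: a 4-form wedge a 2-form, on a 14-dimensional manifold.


The degree of a wedge product is the sum of the degrees of the individual forms.
Degrees: 4, 2
Total degree = 4 + 2 = 6

6


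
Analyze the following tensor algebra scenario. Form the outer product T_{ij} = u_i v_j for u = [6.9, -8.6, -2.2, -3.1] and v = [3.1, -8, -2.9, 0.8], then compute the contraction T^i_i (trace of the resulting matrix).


The outer product gives T_{ij} = u_i v_j.
The trace (contraction) is Tr(T) = sum_i T_{ii} = sum_i u_i v_i.
Diagonal entries:
T_{11} = u_1 * v_1 = 6.9 * 3.1 = 21.39
T_{22} = u_2 * v_2 = -8.6 * -8 = 68.8
T_{33} = u_3 * v_3 = -2.2 * -2.9 = 6.38
T_{44} = u_4 * v_4 = -3.1 * 0.8 = -2.48
Tr(T) = 21.39 + 68.8 + 6.38 + -2.48 = 94.09

94.09


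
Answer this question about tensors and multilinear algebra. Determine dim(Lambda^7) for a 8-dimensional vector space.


The dimension of the space of p-forms on an n-dimensional space is C(n, p).
n = 8, p = 7
C(8, 7) = 8! / (7! * 1!) = 8

8


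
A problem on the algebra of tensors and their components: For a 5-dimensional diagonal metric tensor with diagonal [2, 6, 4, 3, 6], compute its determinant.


For a diagonal metric, the determinant is the product of diagonal entries.
Diagonal entries: 2, 6, 4, 3, 6
det(g) = 2 * 6 * 4 * 3 * 6 = 864

864


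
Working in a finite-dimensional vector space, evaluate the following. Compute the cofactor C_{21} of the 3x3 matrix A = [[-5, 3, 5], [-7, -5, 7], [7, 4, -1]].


To find cofactor C_{21}, delete row 2 and column 1.
The resulting 2x2 submatrix is: [[3, 5], [4, -1]]
Minor M_{21} = 3*-1 - 5*4
  = -3 - 20 = -23
Sign = (-1)^(2+1) = (-1)^3 = -1
Cofactor C_{21} = -1 * -23 = 23

23


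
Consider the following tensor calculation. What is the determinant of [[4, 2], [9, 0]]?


For a 2x2 matrix [[a, b], [c, d]], det = a*d - b*c.
a = 4, b = 2, c = 9, d = 0
a*d = 4 * 0 = 0
b*c = 2 * 9 = 18
det = 0 - 18 = -18

-18
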